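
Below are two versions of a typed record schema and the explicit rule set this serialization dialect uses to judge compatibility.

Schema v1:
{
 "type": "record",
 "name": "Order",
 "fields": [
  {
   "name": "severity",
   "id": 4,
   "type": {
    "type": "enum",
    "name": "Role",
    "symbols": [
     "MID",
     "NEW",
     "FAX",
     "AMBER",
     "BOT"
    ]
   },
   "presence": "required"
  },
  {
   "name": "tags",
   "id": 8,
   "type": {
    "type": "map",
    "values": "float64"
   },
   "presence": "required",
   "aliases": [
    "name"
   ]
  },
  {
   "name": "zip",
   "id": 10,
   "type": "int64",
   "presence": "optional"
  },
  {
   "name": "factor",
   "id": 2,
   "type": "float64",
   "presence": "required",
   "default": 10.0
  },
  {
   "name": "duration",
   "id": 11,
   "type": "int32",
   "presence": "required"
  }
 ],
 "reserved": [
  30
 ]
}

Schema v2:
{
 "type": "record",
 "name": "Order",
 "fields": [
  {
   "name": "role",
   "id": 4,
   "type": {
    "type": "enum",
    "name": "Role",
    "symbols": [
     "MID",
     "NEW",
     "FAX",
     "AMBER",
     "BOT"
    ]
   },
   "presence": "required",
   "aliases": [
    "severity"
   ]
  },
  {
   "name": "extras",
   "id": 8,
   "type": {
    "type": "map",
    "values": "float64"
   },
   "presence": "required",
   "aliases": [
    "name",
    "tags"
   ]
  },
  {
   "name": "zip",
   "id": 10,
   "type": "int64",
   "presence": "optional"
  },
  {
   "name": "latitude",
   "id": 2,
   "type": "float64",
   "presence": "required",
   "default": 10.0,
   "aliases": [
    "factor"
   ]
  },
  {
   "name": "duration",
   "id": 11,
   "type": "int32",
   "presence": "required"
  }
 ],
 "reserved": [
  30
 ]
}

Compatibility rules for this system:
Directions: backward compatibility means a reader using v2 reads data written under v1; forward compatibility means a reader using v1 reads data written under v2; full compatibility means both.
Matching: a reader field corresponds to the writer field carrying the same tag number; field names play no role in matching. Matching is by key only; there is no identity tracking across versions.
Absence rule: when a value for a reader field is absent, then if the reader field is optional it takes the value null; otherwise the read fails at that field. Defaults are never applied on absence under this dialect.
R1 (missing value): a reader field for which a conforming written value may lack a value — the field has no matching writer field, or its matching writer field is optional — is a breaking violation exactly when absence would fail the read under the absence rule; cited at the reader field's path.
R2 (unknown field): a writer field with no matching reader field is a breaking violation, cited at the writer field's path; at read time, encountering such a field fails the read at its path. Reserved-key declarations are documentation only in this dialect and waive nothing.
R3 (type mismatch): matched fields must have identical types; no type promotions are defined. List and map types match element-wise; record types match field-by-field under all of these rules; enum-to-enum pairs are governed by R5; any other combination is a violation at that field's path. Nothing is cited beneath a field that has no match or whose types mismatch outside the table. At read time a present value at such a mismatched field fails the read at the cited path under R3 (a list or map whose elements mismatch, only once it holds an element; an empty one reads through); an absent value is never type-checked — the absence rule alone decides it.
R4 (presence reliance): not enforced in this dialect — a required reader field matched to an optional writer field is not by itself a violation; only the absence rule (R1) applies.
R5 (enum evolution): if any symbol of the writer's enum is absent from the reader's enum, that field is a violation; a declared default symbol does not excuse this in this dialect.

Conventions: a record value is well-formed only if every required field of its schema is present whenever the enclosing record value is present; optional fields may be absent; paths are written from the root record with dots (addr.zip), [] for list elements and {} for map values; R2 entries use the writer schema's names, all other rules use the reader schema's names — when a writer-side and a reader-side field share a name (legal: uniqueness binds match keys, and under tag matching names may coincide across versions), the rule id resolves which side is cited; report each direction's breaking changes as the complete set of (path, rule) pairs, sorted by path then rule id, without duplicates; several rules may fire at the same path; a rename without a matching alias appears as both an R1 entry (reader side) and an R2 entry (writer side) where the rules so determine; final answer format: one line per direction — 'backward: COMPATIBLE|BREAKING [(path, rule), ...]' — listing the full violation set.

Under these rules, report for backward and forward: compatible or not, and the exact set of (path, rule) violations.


each type pair in Order: writer, then reader
backward analysis of Order with v2 as reader and v1 as writer:
  role: Role -> Role, writer required; from severity
  extras: map<string, float64> -> map<string, float64>, writer required; from tags
  zip: int64 -> int64, writer optional; from zip
  latitude: float64 -> float64, writer required; from factor
  duration: int32 -> int32, writer required; from duration
  => no violations; backward on Order: COMPATIBLE
forward analysis of Order with v1 as reader and v2 as writer:
  severity: Role -> Role, writer required; from role
  tags: map<string, float64> -> map<string, float64>, writer required; from extras
  zip: int64 -> int64, writer optional; from zip
  factor: float64 -> float64, writer required; from latitude
  duration: int32 -> int32, writer required; from duration
  => no violations; forward on Order: COMPATIBLE

backward: COMPATIBLE []; forward: COMPATIBLE []


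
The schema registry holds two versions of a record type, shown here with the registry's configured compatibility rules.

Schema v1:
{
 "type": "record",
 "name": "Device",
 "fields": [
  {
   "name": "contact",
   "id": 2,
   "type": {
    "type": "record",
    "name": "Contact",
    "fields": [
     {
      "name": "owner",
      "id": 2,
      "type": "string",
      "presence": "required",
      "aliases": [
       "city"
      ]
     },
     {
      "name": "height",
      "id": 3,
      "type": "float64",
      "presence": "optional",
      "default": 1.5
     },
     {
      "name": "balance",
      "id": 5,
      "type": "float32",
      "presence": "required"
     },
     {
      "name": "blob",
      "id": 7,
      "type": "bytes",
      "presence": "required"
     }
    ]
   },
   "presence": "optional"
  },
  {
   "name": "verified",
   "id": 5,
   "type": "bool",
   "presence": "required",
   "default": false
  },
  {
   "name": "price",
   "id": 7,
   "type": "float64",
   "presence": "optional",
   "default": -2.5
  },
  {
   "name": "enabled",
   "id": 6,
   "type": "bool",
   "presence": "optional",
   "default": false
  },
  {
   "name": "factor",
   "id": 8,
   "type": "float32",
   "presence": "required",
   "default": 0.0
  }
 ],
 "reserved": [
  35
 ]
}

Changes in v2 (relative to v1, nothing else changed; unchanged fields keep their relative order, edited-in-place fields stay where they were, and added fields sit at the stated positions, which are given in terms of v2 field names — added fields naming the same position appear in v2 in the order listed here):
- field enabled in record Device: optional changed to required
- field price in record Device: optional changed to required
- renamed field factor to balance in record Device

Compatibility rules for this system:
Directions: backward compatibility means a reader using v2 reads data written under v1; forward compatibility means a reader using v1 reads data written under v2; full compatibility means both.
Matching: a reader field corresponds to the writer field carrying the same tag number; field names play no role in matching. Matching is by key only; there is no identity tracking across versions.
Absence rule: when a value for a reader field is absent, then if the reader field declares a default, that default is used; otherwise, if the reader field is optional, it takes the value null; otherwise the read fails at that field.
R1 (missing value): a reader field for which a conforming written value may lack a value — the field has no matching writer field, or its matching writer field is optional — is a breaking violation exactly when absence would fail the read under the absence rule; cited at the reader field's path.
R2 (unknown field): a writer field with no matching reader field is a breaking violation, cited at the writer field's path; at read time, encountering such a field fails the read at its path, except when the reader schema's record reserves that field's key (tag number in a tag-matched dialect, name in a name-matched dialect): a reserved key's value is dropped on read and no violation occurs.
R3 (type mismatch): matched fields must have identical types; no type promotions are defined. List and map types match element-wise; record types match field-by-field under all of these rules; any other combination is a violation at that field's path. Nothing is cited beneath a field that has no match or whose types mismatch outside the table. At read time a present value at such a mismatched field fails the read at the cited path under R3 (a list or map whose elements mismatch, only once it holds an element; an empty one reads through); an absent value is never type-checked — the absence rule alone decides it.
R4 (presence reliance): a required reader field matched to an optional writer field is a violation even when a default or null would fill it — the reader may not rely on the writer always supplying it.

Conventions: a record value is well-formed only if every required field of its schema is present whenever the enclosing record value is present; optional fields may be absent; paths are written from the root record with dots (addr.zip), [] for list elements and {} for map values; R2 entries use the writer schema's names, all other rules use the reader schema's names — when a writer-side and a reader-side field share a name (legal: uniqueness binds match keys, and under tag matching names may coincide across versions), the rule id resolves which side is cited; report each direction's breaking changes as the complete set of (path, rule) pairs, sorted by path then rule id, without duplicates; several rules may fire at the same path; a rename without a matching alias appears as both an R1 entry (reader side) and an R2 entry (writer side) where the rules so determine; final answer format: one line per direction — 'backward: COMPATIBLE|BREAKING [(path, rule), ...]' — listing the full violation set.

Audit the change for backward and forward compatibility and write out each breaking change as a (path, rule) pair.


backward: BREAKING [(enabled, R4), (price, R4)]; forward: COMPATIBLE []

each type pair in Device: writer, then reader
backward analysis of Device with v2 as reader and v1 as writer:
  contact: Contact -> Contact, writer optional; from contact
  verified: bool -> bool, writer required; from verified
  price: float64 -> float64, writer optional; from price
  enabled: bool -> bool, writer optional; from enabled
  balance: float32 -> float32, writer required; from factor
  contact.owner: string -> string, writer required; from contact.owner
  contact.height: float64 -> float64, writer optional; from contact.height
  contact.balance: float32 -> float32, writer required; from contact.balance
  contact.blob: bytes -> bytes, writer required; from contact.blob
  R4 fires at enabled
  R4 fires at price
  => backward: BREAKING (2)
forward analysis of Device with v1 as reader and v2 as writer:
  contact: Contact -> Contact, writer optional; from contact
  verified: bool -> bool, writer required; from verified
  price: float64 -> float64, writer required; from price
  enabled: bool -> bool, writer required; from enabled
  factor: float32 -> float32, writer required; from balance
  contact.owner: string -> string, writer required; from contact.owner
  contact.height: float64 -> float64, writer optional; from contact.height
  contact.balance: float32 -> float32, writer required; from contact.balance
  contact.blob: bytes -> bytes, writer required; from contact.blob
  => forward: COMPATIBLE


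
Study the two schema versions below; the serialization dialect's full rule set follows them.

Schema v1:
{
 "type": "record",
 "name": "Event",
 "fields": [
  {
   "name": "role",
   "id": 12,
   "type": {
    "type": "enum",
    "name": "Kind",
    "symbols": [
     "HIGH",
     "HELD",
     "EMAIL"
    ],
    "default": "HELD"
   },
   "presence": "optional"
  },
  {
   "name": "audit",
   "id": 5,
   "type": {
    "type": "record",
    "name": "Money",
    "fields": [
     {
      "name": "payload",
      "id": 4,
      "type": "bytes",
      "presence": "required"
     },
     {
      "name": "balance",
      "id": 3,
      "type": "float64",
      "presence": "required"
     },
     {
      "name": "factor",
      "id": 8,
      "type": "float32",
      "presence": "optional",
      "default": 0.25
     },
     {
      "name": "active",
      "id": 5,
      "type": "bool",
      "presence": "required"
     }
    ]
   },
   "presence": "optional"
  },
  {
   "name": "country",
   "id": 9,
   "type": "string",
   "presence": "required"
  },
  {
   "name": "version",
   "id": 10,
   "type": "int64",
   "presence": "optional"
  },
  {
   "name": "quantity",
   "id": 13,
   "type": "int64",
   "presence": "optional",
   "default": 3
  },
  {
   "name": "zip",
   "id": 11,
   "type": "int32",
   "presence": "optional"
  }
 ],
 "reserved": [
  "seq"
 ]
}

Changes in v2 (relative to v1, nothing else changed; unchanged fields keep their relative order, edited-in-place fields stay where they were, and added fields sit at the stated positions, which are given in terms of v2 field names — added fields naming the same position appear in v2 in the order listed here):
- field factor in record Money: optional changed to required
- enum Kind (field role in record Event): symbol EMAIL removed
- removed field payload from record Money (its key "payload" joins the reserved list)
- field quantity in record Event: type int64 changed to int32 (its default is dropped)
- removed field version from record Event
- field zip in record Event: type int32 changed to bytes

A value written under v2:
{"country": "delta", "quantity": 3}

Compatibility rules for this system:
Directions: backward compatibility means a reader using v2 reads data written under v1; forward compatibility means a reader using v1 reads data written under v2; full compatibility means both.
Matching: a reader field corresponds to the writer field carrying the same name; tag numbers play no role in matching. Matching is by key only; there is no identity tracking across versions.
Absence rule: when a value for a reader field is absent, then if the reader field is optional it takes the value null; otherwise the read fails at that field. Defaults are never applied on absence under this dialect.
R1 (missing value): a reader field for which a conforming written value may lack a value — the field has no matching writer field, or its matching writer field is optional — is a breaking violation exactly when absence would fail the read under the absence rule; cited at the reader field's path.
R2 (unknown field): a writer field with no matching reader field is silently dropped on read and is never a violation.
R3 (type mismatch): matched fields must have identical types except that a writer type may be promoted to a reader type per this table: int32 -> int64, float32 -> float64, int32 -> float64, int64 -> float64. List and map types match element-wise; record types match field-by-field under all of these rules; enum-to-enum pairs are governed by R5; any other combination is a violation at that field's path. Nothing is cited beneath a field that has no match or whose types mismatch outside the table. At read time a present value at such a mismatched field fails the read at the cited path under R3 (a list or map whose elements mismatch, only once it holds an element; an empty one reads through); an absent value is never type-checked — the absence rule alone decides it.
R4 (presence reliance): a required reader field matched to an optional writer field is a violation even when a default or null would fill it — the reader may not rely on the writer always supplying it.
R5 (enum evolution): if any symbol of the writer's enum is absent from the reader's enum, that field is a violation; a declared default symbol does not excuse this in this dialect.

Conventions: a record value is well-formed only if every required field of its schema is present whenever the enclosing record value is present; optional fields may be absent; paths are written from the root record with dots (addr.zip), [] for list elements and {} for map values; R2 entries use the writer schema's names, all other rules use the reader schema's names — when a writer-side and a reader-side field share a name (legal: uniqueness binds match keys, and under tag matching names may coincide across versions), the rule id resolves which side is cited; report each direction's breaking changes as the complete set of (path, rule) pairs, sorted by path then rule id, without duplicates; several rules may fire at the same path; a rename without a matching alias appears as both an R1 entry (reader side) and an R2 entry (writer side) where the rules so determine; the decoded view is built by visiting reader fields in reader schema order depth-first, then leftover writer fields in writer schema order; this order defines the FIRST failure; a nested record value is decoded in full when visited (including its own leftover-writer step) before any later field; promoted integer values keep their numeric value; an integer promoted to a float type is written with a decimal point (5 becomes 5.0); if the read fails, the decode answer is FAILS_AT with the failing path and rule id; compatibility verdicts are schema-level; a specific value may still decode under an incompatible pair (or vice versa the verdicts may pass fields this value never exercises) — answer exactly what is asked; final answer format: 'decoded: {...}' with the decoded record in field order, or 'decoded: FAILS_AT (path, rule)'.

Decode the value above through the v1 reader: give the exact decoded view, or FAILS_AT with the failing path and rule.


decoded: {"role": null, "audit": null, "country": "delta", "version": null, "quantity": 3, "zip": null}

each type pair in Event: writer, then reader
migrating the Event value to v1:
  role := null (absent, optional -> null)
  audit := null (absent, optional -> null)
  country := "delta"
  version := null (absent, optional -> null)
  quantity := 3 (int32 -> int64)
  zip := null (absent, optional -> null)
  => decoded: {"role": null, "audit": null, "country": "delta", "version": null, "quantity": 3, "zip": null}
remaining Event differences; none change what is asked:
  field factor in record Money: optional changed to required -> matters for Event compatibility verdicts, not for this value's decode
  enum Kind (field role in record Event): symbol EMAIL removed -> matters for Event compatibility verdicts, not for this value's decode
  removed field payload from record Money (its key "payload" joins the reserved list) -> matters for Event compatibility verdicts, not for this value's decode
  field quantity in record Event: type int64 changed to int32 (its default is dropped) -> matters for Event compatibility verdicts, not for this value's decode
  removed field version from record Event -> no rule fires on it and the decoded Event view is identical with or without it
  field zip in record Event: type int32 changed to bytes -> matters for Event compatibility verdicts, not for this value's decode


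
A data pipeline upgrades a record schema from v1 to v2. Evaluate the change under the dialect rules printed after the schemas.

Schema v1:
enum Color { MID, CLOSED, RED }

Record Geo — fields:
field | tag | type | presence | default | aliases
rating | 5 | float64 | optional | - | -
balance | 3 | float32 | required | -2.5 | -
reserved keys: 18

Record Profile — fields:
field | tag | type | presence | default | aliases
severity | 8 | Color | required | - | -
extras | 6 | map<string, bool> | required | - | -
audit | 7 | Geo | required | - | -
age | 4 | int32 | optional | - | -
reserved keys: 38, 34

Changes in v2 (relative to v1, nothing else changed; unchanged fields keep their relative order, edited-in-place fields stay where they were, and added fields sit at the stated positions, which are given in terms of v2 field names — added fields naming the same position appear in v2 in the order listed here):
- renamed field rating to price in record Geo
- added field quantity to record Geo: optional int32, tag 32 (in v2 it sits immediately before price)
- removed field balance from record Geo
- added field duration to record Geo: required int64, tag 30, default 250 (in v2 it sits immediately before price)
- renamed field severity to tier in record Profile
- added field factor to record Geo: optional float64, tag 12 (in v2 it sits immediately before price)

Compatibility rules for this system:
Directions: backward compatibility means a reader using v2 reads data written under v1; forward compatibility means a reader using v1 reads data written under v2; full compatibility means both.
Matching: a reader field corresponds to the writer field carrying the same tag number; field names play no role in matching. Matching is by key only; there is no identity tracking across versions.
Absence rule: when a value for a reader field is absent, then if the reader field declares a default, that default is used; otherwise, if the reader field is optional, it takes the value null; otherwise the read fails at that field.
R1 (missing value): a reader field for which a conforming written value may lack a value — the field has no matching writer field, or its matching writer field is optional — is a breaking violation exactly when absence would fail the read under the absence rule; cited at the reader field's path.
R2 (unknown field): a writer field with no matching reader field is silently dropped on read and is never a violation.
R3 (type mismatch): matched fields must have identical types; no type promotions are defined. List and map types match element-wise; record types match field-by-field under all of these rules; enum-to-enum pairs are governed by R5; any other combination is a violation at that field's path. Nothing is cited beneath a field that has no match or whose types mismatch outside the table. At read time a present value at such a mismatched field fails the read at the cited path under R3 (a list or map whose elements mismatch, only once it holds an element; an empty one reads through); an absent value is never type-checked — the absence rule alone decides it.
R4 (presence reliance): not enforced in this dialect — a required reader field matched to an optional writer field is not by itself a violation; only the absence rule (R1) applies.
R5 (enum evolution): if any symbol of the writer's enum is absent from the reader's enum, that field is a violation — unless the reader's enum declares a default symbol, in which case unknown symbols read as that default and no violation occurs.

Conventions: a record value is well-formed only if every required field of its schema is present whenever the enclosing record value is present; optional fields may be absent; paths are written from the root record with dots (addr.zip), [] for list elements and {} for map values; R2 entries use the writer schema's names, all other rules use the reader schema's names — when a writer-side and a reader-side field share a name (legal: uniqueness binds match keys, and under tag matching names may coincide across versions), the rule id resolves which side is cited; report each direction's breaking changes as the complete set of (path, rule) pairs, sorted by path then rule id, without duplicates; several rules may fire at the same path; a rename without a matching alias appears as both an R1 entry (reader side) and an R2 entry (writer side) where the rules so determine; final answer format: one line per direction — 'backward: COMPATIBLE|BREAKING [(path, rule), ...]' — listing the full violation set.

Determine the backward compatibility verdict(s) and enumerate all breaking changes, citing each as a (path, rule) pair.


backward: COMPATIBLE []

each type pair in Profile: writer, then reader
backward pass over Profile, reader schema v2, writer schema v1:
  tier: Color -> Color, writer required; from severity
  extras: map<string, bool> -> map<string, bool>, writer required; from extras
  audit: Geo -> Geo, writer required; from audit
  age: int32 -> int32, writer optional; from age
  audit.quantity: no writer-side match
  audit.duration: no writer-side match
  audit.factor: no writer-side match
  audit.price: float64 -> float64, writer optional; from audit.rating
  writer audit.balance: unknown to reader
  => backward verdict for Profile: COMPATIBLE, no violations
the other Profile changes do not affect what is asked:
  renamed field rating to price in record Geo -> no rule fires on it in Profile's dialect; the asked verdict holds
  added field quantity to record Geo: optional int32, tag 32 (in v2 it sits immediately before price) -> no rule fires on it in Profile's dialect; the asked verdict holds
  removed field balance from record Geo -> no rule fires on it in Profile's dialect; the asked verdict holds
  added field duration to record Geo: required int64, tag 30, default 250 (in v2 it sits immediately before price) -> no rule fires on it in Profile's dialect; the asked verdict holds
  renamed field severity to tier in record Profile -> no rule fires on it in Profile's dialect; the asked verdict holds
  added field factor to record Geo: optional float64, tag 12 (in v2 it sits immediately before price) -> no rule fires on it in Profile's dialect; the asked verdict holds


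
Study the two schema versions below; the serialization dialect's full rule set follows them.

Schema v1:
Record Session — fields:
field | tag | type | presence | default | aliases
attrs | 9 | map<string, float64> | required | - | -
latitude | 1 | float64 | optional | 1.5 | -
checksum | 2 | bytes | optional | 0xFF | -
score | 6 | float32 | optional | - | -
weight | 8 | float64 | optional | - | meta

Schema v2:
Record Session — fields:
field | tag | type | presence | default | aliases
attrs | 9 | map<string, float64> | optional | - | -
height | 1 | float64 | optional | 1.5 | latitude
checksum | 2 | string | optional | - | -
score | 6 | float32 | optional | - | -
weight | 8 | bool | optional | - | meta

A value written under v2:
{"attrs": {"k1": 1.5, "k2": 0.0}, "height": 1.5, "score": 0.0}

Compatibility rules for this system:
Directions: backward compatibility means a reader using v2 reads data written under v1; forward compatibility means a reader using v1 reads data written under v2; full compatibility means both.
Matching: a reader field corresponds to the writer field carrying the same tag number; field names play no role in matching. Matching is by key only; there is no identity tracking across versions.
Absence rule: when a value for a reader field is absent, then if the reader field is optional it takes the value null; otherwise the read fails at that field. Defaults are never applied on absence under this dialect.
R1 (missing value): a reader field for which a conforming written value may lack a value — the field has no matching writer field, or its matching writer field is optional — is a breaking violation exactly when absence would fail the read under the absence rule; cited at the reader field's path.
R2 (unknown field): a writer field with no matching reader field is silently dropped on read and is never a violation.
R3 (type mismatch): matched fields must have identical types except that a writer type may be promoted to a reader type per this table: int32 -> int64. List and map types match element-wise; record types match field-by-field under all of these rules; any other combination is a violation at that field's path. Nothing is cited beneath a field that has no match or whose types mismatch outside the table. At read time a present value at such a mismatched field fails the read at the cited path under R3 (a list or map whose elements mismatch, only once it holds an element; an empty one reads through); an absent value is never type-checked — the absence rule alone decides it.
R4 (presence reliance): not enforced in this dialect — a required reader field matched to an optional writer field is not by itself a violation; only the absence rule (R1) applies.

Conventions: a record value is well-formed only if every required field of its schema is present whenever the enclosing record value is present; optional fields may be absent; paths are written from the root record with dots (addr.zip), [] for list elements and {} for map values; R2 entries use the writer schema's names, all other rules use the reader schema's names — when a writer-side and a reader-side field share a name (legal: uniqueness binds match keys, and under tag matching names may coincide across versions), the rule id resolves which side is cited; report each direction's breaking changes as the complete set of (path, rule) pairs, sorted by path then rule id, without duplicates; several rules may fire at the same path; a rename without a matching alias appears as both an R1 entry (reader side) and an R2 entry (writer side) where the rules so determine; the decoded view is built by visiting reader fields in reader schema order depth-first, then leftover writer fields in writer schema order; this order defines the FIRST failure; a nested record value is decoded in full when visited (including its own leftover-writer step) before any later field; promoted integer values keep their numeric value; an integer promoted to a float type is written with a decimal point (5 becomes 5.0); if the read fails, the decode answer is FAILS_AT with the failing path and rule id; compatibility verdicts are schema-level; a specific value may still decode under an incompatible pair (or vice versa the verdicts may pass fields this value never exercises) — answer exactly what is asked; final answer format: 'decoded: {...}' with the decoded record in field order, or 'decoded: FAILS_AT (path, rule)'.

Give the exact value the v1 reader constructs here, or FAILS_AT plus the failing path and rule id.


in Session below, arrows point writer -> reader
decoding the Session value with the v1 reader:
  attrs := {"k1": 1.5, "k2": 0.0}
  latitude := 1.5 (from writer height)
  checksum := null (missing; optional => null)
  score := 0.0
  weight := null (missing; optional => null)
  => decoded: {"attrs": {"k1": 1.5, "k2": 0.0}, "latitude": 1.5, "checksum": null, "score": 0.0, "weight": null}
checking off the Session differences that do not matter here:
  renamed field latitude to height in record Session (alias latitude declared on the renamed field) -> no rule fires on it and the decoded Session view is identical with or without it
  field checksum in record Session: type bytes changed to string (its default is dropped) -> a verdict-level change on Session — the shown value reads the same
  field weight in record Session: type float64 changed to bool -> a verdict-level change on Session — the shown value reads the same
  field attrs in record Session: required changed to optional -> a verdict-level change on Session — the shown value reads the same

decoded: {"attrs": {"k1": 1.5, "k2": 0.0}, "latitude": 1.5, "checksum": null, "score": 0.0, "weight": null}


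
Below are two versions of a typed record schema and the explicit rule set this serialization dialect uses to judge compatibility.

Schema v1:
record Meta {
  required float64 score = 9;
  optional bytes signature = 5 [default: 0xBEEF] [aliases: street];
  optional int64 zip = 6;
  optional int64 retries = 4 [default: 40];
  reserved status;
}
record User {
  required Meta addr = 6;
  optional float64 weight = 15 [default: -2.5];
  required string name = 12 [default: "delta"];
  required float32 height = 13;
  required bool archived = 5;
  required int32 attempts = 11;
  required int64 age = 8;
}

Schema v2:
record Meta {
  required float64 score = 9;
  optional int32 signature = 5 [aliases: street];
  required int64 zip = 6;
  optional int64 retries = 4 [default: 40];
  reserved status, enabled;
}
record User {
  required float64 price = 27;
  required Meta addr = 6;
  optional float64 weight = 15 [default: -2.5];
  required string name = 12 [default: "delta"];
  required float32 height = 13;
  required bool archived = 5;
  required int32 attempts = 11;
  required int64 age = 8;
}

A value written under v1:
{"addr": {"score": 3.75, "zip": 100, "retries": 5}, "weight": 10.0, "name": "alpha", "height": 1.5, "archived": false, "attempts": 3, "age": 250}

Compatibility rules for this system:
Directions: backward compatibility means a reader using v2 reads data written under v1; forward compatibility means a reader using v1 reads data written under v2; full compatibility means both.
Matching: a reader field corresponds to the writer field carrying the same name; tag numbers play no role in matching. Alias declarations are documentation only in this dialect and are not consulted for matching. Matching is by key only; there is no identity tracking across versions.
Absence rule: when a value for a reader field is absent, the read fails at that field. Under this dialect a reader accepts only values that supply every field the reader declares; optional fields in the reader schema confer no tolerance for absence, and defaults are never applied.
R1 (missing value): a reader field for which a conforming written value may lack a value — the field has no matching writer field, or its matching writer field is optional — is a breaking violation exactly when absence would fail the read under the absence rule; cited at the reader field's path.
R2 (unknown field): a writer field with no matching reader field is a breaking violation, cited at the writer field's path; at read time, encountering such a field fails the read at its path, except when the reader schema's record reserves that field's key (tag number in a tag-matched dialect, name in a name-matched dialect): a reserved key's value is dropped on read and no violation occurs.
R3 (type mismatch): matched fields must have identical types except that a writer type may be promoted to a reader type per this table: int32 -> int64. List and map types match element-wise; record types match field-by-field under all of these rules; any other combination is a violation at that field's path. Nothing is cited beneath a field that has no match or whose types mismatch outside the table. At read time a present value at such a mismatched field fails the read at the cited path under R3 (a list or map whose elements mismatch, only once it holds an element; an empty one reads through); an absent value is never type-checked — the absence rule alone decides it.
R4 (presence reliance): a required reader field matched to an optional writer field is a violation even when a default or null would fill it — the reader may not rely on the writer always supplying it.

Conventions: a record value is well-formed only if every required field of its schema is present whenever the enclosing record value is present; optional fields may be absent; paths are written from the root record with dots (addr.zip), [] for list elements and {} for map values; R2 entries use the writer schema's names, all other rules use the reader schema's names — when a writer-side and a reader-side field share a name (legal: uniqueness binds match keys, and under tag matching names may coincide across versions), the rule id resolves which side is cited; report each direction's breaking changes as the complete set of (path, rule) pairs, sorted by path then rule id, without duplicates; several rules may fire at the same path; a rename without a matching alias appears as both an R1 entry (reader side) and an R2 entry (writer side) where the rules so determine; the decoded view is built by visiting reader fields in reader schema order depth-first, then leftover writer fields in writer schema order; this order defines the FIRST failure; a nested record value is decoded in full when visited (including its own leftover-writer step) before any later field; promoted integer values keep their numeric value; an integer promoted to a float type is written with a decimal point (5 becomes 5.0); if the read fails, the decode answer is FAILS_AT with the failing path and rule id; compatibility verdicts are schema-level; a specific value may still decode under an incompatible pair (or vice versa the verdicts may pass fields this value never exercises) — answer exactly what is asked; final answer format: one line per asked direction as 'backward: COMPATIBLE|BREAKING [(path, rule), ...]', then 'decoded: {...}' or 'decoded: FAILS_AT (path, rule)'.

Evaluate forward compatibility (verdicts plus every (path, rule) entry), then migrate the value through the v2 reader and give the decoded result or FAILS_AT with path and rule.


forward: BREAKING [(addr.retries, R1), (addr.signature, R1), (addr.signature, R3), (price, R2), (weight, R1)]; decoded: FAILS_AT (price, R1)

in User below, arrows point writer -> reader
forward for User (reader v1, writer v2):
  Meta -> Meta, writer required: addr aligns to addr
  float64 -> float64, writer optional: weight aligns to weight
  string -> string, writer required: name aligns to name
  float32 -> float32, writer required: height aligns to height
  bool -> bool, writer required: archived aligns to archived
  int32 -> int32, writer required: attempts aligns to attempts
  int64 -> int64, writer required: age aligns to age
  writer field price has no reader counterpart
  float64 -> float64, writer required: addr.score aligns to addr.score
  int32 -> bytes, writer optional: addr.signature aligns to addr.signature
  int64 -> int64, writer required: addr.zip aligns to addr.zip
  int64 -> int64, writer optional: addr.retries aligns to addr.retries
  R1 fires at addr.retries
  R1 fires at addr.signature
  R3 fires at addr.signature
  R2 fires at price
  R1 fires at weight
  => forward: BREAKING (5)
decoding the User value with the v2 reader:
  read fails at price under R1 (no fill)
  => FAILS_AT (price, R1)


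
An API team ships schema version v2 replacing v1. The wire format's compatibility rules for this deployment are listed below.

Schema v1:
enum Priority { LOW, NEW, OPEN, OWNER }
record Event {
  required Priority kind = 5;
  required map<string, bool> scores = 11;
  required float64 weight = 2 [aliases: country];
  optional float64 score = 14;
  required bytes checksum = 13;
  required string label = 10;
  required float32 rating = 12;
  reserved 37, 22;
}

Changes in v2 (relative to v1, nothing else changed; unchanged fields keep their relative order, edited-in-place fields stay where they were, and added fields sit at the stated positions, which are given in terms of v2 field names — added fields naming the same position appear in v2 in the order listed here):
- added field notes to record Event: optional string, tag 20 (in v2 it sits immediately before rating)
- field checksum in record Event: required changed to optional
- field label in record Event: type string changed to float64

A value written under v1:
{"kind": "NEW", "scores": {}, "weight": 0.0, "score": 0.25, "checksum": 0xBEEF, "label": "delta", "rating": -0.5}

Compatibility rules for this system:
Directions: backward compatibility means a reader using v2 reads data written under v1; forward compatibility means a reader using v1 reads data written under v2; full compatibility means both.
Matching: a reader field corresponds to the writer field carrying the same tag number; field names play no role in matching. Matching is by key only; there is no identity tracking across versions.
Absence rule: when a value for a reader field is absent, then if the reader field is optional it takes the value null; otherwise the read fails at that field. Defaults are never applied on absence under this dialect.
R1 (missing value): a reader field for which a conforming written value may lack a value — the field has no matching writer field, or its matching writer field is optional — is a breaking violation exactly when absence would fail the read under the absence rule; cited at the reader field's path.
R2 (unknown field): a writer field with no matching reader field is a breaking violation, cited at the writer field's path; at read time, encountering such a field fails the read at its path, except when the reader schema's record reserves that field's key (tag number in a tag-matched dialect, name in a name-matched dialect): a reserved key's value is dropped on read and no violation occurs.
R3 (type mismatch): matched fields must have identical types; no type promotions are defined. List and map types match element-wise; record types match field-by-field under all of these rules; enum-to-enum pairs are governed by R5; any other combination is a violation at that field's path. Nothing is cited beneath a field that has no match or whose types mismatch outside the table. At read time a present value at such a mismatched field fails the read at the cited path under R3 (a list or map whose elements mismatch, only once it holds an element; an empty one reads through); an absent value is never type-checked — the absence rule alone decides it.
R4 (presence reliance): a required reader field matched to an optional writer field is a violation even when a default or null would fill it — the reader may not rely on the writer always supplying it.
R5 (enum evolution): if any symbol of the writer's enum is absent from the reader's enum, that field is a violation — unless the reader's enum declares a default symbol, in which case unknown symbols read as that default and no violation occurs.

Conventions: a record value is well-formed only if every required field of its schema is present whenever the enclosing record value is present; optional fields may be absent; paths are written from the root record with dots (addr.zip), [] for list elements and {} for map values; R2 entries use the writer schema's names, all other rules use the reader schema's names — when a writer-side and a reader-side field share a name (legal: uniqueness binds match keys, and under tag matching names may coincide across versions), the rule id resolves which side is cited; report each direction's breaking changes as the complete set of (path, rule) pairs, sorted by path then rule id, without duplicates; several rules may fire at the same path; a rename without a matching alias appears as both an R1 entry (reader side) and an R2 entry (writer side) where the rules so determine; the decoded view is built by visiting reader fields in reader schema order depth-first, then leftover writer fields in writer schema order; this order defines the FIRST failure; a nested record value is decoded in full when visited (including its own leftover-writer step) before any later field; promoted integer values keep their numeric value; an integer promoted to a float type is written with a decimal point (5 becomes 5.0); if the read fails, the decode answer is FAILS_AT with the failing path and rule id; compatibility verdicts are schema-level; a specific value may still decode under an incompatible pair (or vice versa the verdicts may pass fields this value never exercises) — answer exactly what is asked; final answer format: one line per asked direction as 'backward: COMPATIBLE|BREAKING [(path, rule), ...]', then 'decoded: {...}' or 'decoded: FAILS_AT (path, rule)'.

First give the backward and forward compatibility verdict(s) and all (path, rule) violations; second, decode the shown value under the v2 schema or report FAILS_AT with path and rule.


each type pair in Event: writer, then reader
backward on Event — v2 reading data written by v1:
  kind <- kind (Priority -> Priority, writer required)
  scores <- scores (map<string, bool> -> map<string, bool>, writer required)
  weight <- weight (float64 -> float64, writer required)
  score <- score (float64 -> float64, writer optional)
  checksum <- checksum (bytes -> bytes, writer required)
  label <- label (string -> float64, writer required)
  notes: no writer match
  rating <- rating (float32 -> float32, writer required)
  breaking: (label, R3)
  => backward verdict for Event: BREAKING, 1 violation(s)
forward on Event — v1 reading data written by v2:
  kind <- kind (Priority -> Priority, writer required)
  scores <- scores (map<string, bool> -> map<string, bool>, writer required)
  weight <- weight (float64 -> float64, writer required)
  score <- score (float64 -> float64, writer optional)
  checksum <- checksum (bytes -> bytes, writer optional)
  label <- label (float64 -> string, writer required)
  rating <- rating (float32 -> float32, writer required)
  writer notes: unknown to reader
  breaking: (checksum, R1)
  breaking: (checksum, R4)
  breaking: (label, R3)
  breaking: (notes, R2)
  => forward verdict for Event: BREAKING, 4 violation(s)
decoding the Event value with the v2 reader:
  kind := "NEW"
  scores := {}
  weight := 0.0
  score := 0.25
  checksum := 0xBEEF
  read fails at label under R3
  => FAILS_AT (label, R3)

backward: BREAKING [(label, R3)]; forward: BREAKING [(checksum, R1), (checksum, R4), (label, R3), (notes, R2)]; decoded: FAILS_AT (label, R3)
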